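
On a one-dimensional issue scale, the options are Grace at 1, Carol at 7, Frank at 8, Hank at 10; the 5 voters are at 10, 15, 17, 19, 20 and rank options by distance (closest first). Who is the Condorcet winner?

Hank

With single-peaked preferences on a line, the Condorcet winner is the candidate closest to the median voter.
The median voter (position 17) is closest to Hank at 10.
Check: Hank vs Grace — voters closer to Hank: 5 of 5.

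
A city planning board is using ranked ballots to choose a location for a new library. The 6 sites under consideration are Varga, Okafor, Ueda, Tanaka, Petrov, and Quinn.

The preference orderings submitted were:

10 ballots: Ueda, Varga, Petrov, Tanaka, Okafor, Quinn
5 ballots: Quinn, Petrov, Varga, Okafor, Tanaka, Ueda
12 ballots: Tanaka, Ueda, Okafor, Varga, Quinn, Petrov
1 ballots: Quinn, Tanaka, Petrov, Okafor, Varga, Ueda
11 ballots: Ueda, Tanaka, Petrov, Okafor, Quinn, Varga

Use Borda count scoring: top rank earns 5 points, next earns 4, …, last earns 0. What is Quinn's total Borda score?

Borda scores:
  Varga: 10·4 + 5·3 + 12·2 + 1 + 11·0 = 80
  Okafor: 10·1 + 5·2 + 12·3 + 2 + 11·2 = 80
  Ueda: 10·5 + 5·0 + 12·4 + 0 + 11·5 = 153
  Tanaka: 10·2 + 5·1 + 12·5 + 4 + 11·4 = 133
  Petrov: 10·3 + 5·4 + 12·0 + 3 + 11·3 = 86
  Quinn: 10·0 + 5·5 + 12·1 + 5 + 11·1 = 53

53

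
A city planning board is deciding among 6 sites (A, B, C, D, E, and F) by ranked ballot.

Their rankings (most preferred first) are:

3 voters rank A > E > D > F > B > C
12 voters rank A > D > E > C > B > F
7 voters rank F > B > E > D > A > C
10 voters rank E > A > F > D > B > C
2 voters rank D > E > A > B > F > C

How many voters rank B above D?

Ballots ranking B above D: 7.
Ballots ranking D above B: 3+12+10+2 = 27.
So 7 of 34 voters prefer B to D.

7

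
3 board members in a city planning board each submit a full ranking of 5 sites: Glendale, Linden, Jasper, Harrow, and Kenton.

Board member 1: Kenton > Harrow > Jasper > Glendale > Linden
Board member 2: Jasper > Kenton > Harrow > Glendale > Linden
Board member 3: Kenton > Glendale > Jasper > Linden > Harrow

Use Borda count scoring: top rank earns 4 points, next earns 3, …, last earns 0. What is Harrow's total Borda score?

Borda scores:
  Glendale: 1 + 1 + 3 = 5
  Linden: 0 + 0 + 1 = 1
  Jasper: 2 + 4 + 2 = 8
  Harrow: 3 + 2 + 0 = 5
  Kenton: 4 + 3 + 4 = 11

5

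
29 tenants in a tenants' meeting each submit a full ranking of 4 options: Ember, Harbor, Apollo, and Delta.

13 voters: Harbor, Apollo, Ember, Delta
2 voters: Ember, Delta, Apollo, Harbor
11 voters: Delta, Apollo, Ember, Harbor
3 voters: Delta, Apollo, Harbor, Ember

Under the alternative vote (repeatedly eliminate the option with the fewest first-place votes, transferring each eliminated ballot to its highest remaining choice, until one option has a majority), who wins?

Delta

Round 1: Delta 14, Harbor 13, Ember 2, Apollo 0. Apollo has the fewest and is eliminated.
Round 2: Delta 14, Harbor 13, Ember 2. Ember has the fewest and is eliminated.
Round 3: Delta 16, Harbor 13. Delta has a majority.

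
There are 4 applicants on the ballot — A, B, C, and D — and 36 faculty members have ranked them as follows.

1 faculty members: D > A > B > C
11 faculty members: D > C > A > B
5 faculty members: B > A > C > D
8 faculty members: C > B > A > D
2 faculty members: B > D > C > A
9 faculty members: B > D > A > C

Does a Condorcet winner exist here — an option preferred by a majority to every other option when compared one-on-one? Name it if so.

No Condorcet winner

Head-to-head results (36 voters total):
A vs B: B wins 24–12.
A vs C: C wins 21–15.
A vs D: D wins 23–13.
B vs C: C wins 19–17.
B vs D: B wins 24–12.
C vs D: D wins 23–13.
No candidate beats all others: B beats D beats C beats B, a majority cycle.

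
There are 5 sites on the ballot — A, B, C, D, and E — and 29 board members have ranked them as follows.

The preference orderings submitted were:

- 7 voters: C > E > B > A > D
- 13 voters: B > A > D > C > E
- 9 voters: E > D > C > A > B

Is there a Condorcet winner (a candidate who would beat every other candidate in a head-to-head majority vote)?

Head-to-head results (29 voters total):
A vs B: B wins 20–9.
A vs C: C wins 16–13.
A vs D: A wins 20–9.
A vs E: E wins 16–13.
B vs C: C wins 16–13.
B vs D: B wins 20–9.
B vs E: E wins 16–13.
C vs D: D wins 22–7.
C vs E: C wins 20–9.
D vs E: E wins 16–13.
No candidate beats all others: A beats D beats C beats A, a majority cycle.

No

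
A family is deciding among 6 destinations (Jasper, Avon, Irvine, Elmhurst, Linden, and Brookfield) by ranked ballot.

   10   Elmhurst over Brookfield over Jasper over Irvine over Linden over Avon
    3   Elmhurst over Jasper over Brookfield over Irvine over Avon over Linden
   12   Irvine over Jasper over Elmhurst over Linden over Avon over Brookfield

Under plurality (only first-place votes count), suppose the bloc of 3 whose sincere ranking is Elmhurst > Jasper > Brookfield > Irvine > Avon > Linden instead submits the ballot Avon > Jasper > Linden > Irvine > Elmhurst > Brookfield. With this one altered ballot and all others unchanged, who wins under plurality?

Irvine

First-place totals with the altered ballot: Jasper 0, Avon 3, Irvine 12, Elmhurst 10, Linden 0, Brookfield 0.
The switch changes the winner from Elmhurst to Irvine.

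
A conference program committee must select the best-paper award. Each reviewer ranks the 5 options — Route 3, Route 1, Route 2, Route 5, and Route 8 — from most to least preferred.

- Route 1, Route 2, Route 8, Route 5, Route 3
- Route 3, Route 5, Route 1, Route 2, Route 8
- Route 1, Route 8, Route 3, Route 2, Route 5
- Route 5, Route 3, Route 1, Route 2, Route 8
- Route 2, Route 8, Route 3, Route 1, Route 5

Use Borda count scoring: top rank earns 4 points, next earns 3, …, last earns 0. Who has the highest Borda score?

Borda scores:
  Route 3: 0 + 4 + 2 + 3 + 2 = 11
  Route 1: 4 + 2 + 4 + 2 + 1 = 13
  Route 2: 3 + 1 + 1 + 1 + 4 = 10
  Route 5: 1 + 3 + 0 + 4 + 0 = 8
  Route 8: 2 + 0 + 3 + 0 + 3 = 8
Route 1 has the highest total.

Route 1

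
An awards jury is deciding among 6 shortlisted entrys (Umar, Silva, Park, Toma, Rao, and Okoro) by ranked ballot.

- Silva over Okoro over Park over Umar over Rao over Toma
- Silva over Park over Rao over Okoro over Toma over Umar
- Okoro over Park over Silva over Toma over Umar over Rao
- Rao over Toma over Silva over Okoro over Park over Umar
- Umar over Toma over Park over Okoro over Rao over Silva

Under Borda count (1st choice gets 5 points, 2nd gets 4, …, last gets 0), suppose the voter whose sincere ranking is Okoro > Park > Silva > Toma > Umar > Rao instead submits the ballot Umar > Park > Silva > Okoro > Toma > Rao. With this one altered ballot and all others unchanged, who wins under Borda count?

Borda totals with the altered ballot: Umar 12, Silva 16, Park 15, Toma 10, Rao 10, Okoro 12.
The winner is unchanged: still Silva.

Silva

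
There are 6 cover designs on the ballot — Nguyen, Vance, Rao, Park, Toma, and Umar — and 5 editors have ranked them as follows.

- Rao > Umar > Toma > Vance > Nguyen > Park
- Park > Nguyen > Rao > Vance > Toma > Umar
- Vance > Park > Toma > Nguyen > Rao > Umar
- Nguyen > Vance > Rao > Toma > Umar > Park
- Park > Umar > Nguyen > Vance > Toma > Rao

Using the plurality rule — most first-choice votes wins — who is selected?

Park

First-place vote totals:
  Nguyen: 1
  Vance: 1
  Rao: 1
  Park: 2
  Toma: 0
  Umar: 0
Park has the most first-place votes.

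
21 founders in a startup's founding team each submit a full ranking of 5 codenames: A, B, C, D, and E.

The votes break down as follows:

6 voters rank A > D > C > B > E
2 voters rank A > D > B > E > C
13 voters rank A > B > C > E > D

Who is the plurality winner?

First-place vote totals:
  A: 21
  B: 0
  C: 0
  D: 0
  E: 0
A has the most first-place votes.

A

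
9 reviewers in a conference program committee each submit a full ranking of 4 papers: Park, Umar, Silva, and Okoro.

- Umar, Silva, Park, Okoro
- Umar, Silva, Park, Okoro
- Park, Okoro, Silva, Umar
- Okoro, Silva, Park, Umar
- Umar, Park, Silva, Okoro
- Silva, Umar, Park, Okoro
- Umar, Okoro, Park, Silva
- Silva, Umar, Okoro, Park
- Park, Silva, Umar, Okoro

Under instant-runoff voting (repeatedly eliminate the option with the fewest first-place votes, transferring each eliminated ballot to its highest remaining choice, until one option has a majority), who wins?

Silva

Round 1: Umar 4, Park 2, Silva 2, Okoro 1. Okoro has the fewest and is eliminated.
Round 2: Umar 4, Silva 3, Park 2. Park has the fewest and is eliminated.
Round 3: Silva 5, Umar 4. Silva has a majority.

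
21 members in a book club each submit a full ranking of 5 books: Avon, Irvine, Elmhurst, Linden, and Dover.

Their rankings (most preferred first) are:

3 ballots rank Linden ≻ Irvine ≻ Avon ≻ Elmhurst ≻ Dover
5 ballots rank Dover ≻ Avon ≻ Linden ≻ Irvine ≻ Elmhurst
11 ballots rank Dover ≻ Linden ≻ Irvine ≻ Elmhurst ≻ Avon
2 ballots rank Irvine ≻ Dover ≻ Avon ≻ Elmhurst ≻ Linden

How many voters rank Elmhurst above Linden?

2

Ballots ranking Elmhurst above Linden: 2.
Ballots ranking Linden above Elmhurst: 3+5+11 = 19.
So 2 of 21 voters prefer Elmhurst to Linden.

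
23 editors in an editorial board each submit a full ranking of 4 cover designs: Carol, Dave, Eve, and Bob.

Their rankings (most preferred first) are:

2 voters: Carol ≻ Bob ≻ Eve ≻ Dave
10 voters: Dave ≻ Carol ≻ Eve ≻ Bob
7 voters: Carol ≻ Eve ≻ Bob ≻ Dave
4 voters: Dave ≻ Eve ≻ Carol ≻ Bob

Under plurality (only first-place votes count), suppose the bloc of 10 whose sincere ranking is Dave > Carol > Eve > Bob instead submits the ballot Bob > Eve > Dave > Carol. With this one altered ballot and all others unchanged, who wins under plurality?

Bob

First-place totals with the altered ballot: Carol 9, Dave 4, Eve 0, Bob 10.
The switch changes the winner from Dave to Bob.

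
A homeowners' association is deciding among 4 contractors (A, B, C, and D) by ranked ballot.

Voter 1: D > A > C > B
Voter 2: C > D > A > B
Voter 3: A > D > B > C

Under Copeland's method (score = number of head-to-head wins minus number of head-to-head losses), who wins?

D

Pairwise results:
  A vs B: A wins 3–0.
  A vs C: A wins 2–1.
  A vs D: D wins 2–1.
  B vs C: C wins 2–1.
  B vs D: D wins 3–0.
  C vs D: D wins 2–1.
Copeland scores (wins − losses):
  A: 2 − 1 = 1
  B: 0 − 3 = -3
  C: 1 − 2 = -1
  D: 3 − 0 = 3
D has the best Copeland score.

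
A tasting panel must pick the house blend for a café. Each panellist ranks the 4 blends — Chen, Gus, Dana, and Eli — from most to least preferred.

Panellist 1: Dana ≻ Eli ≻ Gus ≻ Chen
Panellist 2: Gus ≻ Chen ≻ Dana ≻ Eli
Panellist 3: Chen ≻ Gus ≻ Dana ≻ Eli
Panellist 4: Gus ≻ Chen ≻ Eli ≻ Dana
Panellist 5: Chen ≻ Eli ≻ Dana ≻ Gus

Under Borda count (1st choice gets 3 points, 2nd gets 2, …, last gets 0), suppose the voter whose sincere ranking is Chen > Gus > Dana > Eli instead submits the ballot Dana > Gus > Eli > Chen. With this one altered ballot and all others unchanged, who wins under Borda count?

Gus

Borda totals with the altered ballot: Chen 7, Gus 9, Dana 8, Eli 6.
The switch changes the winner from Chen to Gus.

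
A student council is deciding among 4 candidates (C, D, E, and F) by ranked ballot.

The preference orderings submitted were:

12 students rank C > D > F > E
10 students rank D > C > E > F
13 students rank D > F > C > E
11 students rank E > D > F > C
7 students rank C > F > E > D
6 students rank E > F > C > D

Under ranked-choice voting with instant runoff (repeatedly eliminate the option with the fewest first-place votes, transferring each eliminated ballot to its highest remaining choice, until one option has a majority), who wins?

Round 1: D 23, C 19, E 17, F 0. F has the fewest and is eliminated.
Round 2: D 23, C 19, E 17. E has the fewest and is eliminated.
Round 3: D 34, C 25. D has a majority.

D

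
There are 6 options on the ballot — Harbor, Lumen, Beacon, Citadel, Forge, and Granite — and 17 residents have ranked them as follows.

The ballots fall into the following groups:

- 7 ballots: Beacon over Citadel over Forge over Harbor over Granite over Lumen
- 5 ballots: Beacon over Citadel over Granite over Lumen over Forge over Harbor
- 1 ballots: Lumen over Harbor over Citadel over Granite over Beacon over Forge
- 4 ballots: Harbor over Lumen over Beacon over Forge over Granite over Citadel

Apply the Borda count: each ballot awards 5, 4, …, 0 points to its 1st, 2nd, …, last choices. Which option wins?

Borda scores:
  Harbor: 7·2 + 5·0 + 4 + 4·5 = 38
  Lumen: 7·0 + 5·2 + 5 + 4·4 = 31
  Beacon: 7·5 + 5·5 + 1 + 4·3 = 73
  Citadel: 7·4 + 5·4 + 3 + 4·0 = 51
  Forge: 7·3 + 5·1 + 0 + 4·2 = 34
  Granite: 7·1 + 5·3 + 2 + 4·1 = 28
Beacon has the highest total.

Beacon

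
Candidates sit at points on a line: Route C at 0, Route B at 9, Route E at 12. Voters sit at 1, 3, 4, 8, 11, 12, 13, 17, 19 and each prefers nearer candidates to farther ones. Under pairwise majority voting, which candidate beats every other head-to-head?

With single-peaked preferences on a line, the Condorcet winner is the candidate closest to the median voter.
The median voter (position 11) is closest to Route E at 12.
Check: Route E vs Route C — voters closer to Route E: 6 of 9.

Route E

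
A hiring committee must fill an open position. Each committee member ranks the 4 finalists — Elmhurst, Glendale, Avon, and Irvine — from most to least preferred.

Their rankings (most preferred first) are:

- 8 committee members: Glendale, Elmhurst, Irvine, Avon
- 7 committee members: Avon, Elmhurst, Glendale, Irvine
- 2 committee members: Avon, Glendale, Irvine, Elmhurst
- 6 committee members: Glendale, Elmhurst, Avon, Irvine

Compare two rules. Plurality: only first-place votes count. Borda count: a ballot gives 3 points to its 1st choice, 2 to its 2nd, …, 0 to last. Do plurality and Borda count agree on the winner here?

Yes

Plurality first-place counts: Elmhurst 0, Glendale 14, Avon 9, Irvine 0 → Glendale.
Borda totals: Elmhurst 42, Glendale 53, Avon 33, Irvine 10 → Glendale.
The two rules agree on Glendale.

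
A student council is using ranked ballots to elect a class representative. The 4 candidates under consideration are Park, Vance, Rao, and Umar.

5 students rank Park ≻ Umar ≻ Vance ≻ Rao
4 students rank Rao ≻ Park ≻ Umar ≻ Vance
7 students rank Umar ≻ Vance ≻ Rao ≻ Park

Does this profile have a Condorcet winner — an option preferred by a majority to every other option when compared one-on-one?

No

Head-to-head results (16 voters total):
Park vs Vance: Park wins 9–7.
Park vs Rao: Rao wins 11–5.
Park vs Umar: Park wins 9–7.
Vance vs Rao: Vance wins 12–4.
Vance vs Umar: Umar wins 16–0.
Rao vs Umar: Umar wins 12–4.
No candidate beats all others: Park beats Vance beats Rao beats Park, a majority cycle.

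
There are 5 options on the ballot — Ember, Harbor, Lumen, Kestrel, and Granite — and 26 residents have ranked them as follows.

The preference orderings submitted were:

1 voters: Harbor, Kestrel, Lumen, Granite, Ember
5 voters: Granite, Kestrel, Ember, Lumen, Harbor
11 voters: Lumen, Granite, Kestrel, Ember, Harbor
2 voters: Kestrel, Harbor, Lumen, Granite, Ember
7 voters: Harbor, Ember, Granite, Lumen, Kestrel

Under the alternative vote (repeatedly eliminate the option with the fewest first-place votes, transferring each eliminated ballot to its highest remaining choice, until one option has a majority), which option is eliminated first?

Round 1: Lumen 11, Harbor 8, Granite 5, Kestrel 2, Ember 0. Ember has the fewest and is eliminated.
Round 2: Lumen 11, Harbor 8, Granite 5, Kestrel 2. Kestrel has the fewest and is eliminated.
Round 3: Lumen 11, Harbor 10, Granite 5. Granite has the fewest and is eliminated.
Round 4: Lumen 16, Harbor 10. Lumen has a majority.

Ember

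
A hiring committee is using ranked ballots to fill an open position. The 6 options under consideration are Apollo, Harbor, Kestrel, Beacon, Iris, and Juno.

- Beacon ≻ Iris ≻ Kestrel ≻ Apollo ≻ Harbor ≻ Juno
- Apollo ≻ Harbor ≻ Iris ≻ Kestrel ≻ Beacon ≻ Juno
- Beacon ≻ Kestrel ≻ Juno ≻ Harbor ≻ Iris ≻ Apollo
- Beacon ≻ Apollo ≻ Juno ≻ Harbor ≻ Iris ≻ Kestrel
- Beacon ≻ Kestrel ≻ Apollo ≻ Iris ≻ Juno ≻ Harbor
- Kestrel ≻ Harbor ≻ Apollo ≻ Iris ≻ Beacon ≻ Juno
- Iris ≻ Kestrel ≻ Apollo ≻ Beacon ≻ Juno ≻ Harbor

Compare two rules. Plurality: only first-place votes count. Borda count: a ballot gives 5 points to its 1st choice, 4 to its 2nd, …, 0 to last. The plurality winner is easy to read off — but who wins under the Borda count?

Beacon

Plurality first-place counts: Apollo 1, Harbor 0, Kestrel 1, Beacon 4, Iris 1, Juno 0 → Beacon.
Borda totals: Apollo 20, Harbor 13, Kestrel 22, Beacon 24, Iris 18, Juno 8 → Beacon.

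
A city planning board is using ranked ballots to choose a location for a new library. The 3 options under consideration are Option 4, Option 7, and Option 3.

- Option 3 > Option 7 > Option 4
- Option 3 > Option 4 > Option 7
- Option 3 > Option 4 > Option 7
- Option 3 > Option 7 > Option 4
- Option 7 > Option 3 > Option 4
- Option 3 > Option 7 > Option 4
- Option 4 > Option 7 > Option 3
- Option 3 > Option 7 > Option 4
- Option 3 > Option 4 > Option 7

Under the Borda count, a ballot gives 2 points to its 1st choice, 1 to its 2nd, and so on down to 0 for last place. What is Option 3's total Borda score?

15

Borda scores:
  Option 4: 0 + 1 + 1 + 0 + 0 + 0 + 2 + 0 + 1 = 5
  Option 7: 1 + 0 + 0 + 1 + 2 + 1 + 1 + 1 + 0 = 7
  Option 3: 2 + 2 + 2 + 2 + 1 + 2 + 0 + 2 + 2 = 15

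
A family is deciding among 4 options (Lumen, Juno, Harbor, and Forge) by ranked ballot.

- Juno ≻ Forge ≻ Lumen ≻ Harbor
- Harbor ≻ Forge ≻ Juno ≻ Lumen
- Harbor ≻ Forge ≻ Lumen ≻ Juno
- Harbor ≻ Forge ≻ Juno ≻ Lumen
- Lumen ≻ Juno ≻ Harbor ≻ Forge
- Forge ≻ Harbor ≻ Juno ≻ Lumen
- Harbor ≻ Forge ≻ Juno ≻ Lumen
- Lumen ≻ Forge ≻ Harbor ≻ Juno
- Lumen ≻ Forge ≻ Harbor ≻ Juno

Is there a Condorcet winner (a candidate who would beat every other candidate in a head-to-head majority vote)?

Head-to-head results (9 voters total):
Lumen vs Juno: Juno wins 5–4.
Lumen vs Harbor: Harbor wins 5–4.
Lumen vs Forge: Forge wins 6–3.
Juno vs Harbor: Harbor wins 7–2.
Juno vs Forge: Forge wins 7–2.
Harbor vs Forge: Harbor wins 5–4.
Harbor beats each rival — Lumen (5–4), Juno (7–2), Forge (5–4) — so Harbor is the Condorcet winner.

Yes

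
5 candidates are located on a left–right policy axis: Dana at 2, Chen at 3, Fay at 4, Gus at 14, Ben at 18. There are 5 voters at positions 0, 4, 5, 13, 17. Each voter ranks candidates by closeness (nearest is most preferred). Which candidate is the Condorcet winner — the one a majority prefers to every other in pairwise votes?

With single-peaked preferences on a line, the Condorcet winner is the candidate closest to the median voter.
The median voter (position 5) is closest to Fay at 4.
Check: Fay vs Ben — voters closer to Fay: 3 of 5.

Fay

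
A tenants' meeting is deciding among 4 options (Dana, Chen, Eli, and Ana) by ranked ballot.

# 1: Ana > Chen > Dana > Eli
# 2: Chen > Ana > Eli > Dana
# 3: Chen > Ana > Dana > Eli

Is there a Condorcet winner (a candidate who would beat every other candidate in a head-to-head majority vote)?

Head-to-head results (3 voters total):
Dana vs Chen: Chen wins 3–0.
Dana vs Eli: Dana wins 2–1.
Dana vs Ana: Ana wins 3–0.
Chen vs Eli: Chen wins 3–0.
Chen vs Ana: Chen wins 2–1.
Eli vs Ana: Ana wins 3–0.
Chen beats each rival — Dana (3–0), Eli (3–0), Ana (2–1) — so Chen is the Condorcet winner.

Yes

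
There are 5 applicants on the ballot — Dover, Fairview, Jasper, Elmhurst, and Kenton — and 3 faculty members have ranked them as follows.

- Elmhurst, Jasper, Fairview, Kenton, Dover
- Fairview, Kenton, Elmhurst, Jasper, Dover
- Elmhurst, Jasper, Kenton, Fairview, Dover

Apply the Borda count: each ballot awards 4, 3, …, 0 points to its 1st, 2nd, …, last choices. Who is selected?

Borda scores:
  Dover: 0 + 0 + 0 = 0
  Fairview: 2 + 4 + 1 = 7
  Jasper: 3 + 1 + 3 = 7
  Elmhurst: 4 + 2 + 4 = 10
  Kenton: 1 + 3 + 2 = 6
Elmhurst has the highest total.

Elmhurst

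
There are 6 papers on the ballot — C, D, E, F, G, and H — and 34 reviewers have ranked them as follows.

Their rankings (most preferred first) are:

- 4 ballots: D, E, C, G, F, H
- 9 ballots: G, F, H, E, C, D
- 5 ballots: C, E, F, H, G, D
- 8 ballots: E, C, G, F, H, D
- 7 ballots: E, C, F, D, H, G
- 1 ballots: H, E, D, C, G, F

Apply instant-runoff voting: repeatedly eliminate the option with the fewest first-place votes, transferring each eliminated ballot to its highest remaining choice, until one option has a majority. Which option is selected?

Round 1: E 15, G 9, C 5, D 4, H 1, F 0. F has the fewest and is eliminated.
Round 2: E 15, G 9, C 5, D 4, H 1. H has the fewest and is eliminated.
Round 3: E 16, G 9, C 5, D 4. D has the fewest and is eliminated.
Round 4: E 20, G 9, C 5. E has a majority.

E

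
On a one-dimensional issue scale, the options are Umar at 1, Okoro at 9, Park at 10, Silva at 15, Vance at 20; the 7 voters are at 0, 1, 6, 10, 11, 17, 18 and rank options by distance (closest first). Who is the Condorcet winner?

With single-peaked preferences on a line, the Condorcet winner is the candidate closest to the median voter.
The median voter (position 10) is closest to Park at 10.
Check: Park vs Silva — voters closer to Park: 5 of 7.

Park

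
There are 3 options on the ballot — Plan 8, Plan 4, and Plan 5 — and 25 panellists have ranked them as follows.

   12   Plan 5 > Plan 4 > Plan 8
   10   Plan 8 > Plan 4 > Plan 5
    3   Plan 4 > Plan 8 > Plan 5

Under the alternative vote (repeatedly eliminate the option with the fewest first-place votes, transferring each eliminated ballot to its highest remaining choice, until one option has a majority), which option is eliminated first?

Round 1: Plan 5 12, Plan 8 10, Plan 4 3. Plan 4 has the fewest and is eliminated.
Round 2: Plan 8 13, Plan 5 12. Plan 8 has a majority.

Plan 4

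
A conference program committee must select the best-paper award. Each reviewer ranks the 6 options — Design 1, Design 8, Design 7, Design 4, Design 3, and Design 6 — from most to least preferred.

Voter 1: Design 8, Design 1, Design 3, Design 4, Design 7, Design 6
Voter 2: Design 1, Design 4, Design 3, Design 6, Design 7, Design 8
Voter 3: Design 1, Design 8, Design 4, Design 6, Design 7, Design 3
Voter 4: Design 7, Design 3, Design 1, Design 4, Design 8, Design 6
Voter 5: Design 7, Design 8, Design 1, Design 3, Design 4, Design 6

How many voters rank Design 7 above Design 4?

2

Ballots ranking Design 7 above Design 4: 2.
Ballots ranking Design 4 above Design 7: 3.
So 2 of 5 voters prefer Design 7 to Design 4.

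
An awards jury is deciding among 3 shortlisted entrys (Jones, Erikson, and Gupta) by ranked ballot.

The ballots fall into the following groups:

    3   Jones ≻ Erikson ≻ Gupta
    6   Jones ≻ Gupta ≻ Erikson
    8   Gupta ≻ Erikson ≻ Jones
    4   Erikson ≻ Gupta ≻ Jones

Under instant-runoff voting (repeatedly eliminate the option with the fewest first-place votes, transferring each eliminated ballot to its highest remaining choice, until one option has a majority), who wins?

Gupta

Round 1: Jones 9, Gupta 8, Erikson 4. Erikson has the fewest and is eliminated.
Round 2: Gupta 12, Jones 9. Gupta has a majority.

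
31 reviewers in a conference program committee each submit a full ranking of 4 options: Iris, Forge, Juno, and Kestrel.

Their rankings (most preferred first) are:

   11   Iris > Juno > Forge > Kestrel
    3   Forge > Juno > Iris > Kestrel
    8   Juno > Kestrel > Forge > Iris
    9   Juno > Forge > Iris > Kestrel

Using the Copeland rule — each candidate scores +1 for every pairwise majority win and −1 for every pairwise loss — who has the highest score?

Pairwise results:
  Iris vs Forge: Forge wins 20–11.
  Iris vs Juno: Juno wins 20–11.
  Iris vs Kestrel: Iris wins 23–8.
  Forge vs Juno: Juno wins 28–3.
  Forge vs Kestrel: Forge wins 23–8.
  Juno vs Kestrel: Juno wins 31–0.
Copeland scores (wins − losses):
  Iris: 1 − 2 = -1
  Forge: 2 − 1 = 1
  Juno: 3 − 0 = 3
  Kestrel: 0 − 3 = -3
Juno has the best Copeland score.

Juno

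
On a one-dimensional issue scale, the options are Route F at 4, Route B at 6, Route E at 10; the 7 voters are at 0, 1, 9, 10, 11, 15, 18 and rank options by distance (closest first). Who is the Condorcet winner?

With single-peaked preferences on a line, the Condorcet winner is the candidate closest to the median voter.
The median voter (position 10) is closest to Route E at 10.
Check: Route E vs Route F — voters closer to Route E: 5 of 7.

Route E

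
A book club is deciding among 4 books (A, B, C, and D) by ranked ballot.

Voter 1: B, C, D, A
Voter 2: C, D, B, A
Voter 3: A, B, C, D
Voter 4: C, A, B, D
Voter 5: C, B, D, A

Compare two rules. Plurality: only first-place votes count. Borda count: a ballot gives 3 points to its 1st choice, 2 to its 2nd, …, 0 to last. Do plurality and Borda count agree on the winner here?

Plurality first-place counts: A 1, B 1, C 3, D 0 → C.
Borda totals: A 5, B 9, C 12, D 4 → C.
The two rules agree on C.

Yes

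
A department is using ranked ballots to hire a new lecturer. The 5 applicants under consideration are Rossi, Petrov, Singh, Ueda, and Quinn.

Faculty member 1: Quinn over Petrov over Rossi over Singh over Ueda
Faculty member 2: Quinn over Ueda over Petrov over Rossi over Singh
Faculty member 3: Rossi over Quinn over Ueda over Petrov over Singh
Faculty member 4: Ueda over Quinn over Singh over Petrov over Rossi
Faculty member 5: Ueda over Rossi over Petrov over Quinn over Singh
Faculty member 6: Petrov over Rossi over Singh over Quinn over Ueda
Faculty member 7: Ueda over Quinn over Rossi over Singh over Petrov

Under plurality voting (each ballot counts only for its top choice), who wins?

First-place vote totals:
  Rossi: 1
  Petrov: 1
  Singh: 0
  Ueda: 3
  Quinn: 2
Ueda has the most first-place votes.

Ueda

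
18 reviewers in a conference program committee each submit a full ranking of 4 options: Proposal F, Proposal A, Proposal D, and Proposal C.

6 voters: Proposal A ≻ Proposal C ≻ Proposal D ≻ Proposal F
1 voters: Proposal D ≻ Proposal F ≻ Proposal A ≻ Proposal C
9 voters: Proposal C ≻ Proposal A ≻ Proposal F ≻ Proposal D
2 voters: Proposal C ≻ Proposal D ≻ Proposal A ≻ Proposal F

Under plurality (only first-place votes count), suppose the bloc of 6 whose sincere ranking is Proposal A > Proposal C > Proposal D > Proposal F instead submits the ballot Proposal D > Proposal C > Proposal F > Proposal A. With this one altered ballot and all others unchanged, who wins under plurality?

First-place totals with the altered ballot: Proposal F 0, Proposal A 0, Proposal D 7, Proposal C 11.
The winner is unchanged: still Proposal C.

Proposal C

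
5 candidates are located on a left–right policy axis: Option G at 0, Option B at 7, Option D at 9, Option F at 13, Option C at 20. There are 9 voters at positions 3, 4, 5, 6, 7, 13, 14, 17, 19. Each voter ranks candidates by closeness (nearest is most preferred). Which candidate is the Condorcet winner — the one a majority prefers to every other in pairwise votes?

Option B

With single-peaked preferences on a line, the Condorcet winner is the candidate closest to the median voter.
The median voter (position 7) is closest to Option B at 7.
Check: Option B vs Option G — voters closer to Option B: 8 of 9.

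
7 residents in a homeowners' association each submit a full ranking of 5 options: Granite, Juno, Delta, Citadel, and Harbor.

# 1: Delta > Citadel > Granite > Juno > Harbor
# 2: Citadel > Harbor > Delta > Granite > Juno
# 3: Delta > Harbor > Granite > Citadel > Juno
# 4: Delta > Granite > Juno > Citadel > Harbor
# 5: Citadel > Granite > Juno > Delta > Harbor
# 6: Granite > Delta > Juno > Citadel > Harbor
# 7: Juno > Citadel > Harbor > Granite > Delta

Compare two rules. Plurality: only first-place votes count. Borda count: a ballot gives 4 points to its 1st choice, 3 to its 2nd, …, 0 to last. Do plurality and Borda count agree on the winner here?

Plurality first-place counts: Granite 1, Juno 1, Delta 3, Citadel 2, Harbor 0 → Delta.
Borda totals: Granite 16, Juno 11, Delta 18, Citadel 17, Harbor 8 → Delta.
The two rules agree on Delta.

Yes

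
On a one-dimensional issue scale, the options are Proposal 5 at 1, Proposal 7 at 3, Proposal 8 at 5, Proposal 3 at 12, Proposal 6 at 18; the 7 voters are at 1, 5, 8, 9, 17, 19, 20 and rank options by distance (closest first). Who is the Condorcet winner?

Proposal 3

With single-peaked preferences on a line, the Condorcet winner is the candidate closest to the median voter.
The median voter (position 9) is closest to Proposal 3 at 12.
Check: Proposal 3 vs Proposal 8 — voters closer to Proposal 3: 4 of 7.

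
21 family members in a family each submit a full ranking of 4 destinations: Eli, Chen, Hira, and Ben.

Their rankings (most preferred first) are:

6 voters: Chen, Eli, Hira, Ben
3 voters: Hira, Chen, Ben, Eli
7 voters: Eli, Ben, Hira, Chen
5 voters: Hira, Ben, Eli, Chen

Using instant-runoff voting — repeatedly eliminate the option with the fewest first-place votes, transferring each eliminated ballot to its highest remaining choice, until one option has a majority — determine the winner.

Eli

Round 1: Hira 8, Eli 7, Chen 6, Ben 0. Ben has the fewest and is eliminated.
Round 2: Hira 8, Eli 7, Chen 6. Chen has the fewest and is eliminated.
Round 3: Eli 13, Hira 8. Eli has a majority.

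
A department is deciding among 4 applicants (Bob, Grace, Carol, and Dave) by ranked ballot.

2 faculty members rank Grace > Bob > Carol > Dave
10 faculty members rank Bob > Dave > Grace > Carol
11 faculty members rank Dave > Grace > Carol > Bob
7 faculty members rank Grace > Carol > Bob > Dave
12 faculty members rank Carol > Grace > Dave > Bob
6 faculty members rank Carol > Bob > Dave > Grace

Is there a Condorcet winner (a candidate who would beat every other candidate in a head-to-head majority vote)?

No

Head-to-head results (48 voters total):
Bob vs Grace: Grace wins 32–16.
Bob vs Carol: Carol wins 36–12.
Bob vs Dave: Bob wins 25–23.
Grace vs Carol: Grace wins 30–18.
Grace vs Dave: Dave wins 27–21.
Carol vs Dave: Carol wins 27–21.
No candidate beats all others: Bob beats Dave beats Grace beats Bob, a majority cycle.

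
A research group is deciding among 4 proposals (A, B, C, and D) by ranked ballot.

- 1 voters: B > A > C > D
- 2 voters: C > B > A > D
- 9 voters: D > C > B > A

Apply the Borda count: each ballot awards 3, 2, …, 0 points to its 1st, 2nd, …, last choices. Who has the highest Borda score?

D

Borda scores:
  A: 2 + 2·1 + 9·0 = 4
  B: 3 + 2·2 + 9·1 = 16
  C: 1 + 2·3 + 9·2 = 25
  D: 0 + 2·0 + 9·3 = 27
D has the highest total.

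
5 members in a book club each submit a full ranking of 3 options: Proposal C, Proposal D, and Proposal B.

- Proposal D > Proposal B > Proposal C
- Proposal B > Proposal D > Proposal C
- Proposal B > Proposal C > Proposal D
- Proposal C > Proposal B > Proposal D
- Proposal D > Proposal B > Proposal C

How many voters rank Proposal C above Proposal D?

Ballots ranking Proposal C above Proposal D: 2.
Ballots ranking Proposal D above Proposal C: 3.
So 2 of 5 voters prefer Proposal C to Proposal D.

2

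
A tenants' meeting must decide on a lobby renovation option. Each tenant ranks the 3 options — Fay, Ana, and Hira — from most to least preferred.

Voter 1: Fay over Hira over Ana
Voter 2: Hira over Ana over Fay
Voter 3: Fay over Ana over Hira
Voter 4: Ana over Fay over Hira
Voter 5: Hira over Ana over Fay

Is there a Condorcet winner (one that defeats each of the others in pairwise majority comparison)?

Head-to-head results (5 voters total):
Fay vs Ana: Ana wins 3–2.
Fay vs Hira: Fay wins 3–2.
Ana vs Hira: Hira wins 3–2.
No candidate beats all others: Fay beats Hira beats Ana beats Fay, a majority cycle.

No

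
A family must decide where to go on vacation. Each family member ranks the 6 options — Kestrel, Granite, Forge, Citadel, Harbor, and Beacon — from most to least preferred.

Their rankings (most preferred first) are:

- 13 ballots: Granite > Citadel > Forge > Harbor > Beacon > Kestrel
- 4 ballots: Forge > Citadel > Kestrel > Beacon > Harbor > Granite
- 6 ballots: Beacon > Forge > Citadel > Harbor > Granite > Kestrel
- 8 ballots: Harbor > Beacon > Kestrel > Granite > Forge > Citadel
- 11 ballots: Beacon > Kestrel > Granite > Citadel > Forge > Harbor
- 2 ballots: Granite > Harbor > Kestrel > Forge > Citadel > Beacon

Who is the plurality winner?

First-place vote totals:
  Kestrel: 0
  Granite: 15
  Forge: 4
  Citadel: 0
  Harbor: 8
  Beacon: 17
Beacon has the most first-place votes.

Beacon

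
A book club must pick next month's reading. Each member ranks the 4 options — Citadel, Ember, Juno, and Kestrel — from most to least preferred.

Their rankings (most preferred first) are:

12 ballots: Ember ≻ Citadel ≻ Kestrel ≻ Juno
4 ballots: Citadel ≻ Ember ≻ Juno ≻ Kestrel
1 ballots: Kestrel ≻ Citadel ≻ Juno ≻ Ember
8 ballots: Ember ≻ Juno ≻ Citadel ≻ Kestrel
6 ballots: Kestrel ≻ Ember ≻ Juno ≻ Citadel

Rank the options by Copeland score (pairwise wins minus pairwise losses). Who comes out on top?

Ember

Pairwise results:
  Citadel vs Ember: Ember wins 26–5.
  Citadel vs Juno: Citadel wins 17–14.
  Citadel vs Kestrel: Citadel wins 24–7.
  Ember vs Juno: Ember wins 30–1.
  Ember vs Kestrel: Ember wins 24–7.
  Juno vs Kestrel: Kestrel wins 19–12.
Copeland scores (wins − losses):
  Citadel: 2 − 1 = 1
  Ember: 3 − 0 = 3
  Juno: 0 − 3 = -3
  Kestrel: 1 − 2 = -1
Ember has the best Copeland score.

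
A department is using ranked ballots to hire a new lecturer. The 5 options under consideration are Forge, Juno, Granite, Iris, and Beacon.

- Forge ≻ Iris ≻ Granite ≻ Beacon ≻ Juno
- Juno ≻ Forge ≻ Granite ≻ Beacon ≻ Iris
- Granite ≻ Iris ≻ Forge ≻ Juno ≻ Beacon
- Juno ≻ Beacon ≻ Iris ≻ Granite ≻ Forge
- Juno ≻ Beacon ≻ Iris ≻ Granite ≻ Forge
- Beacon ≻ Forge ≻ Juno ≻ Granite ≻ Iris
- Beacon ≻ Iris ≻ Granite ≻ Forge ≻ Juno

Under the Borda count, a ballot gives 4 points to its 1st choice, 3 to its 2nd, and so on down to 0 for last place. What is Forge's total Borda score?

13

Borda scores:
  Forge: 4 + 3 + 2 + 0 + 0 + 3 + 1 = 13
  Juno: 0 + 4 + 1 + 4 + 4 + 2 + 0 = 15
  Granite: 2 + 2 + 4 + 1 + 1 + 1 + 2 = 13
  Iris: 3 + 0 + 3 + 2 + 2 + 0 + 3 = 13
  Beacon: 1 + 1 + 0 + 3 + 3 + 4 + 4 = 16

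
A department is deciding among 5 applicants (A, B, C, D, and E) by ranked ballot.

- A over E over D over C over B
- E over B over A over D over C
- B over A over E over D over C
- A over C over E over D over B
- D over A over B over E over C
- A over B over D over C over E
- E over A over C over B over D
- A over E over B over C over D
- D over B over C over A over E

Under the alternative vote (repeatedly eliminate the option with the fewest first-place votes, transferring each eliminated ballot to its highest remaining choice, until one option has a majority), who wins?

Round 1: A 4, D 2, E 2, B 1, C 0. C has the fewest and is eliminated.
Round 2: A 4, D 2, E 2, B 1. B has the fewest and is eliminated.
Round 3: A 5, D 2, E 2. A has a majority.

A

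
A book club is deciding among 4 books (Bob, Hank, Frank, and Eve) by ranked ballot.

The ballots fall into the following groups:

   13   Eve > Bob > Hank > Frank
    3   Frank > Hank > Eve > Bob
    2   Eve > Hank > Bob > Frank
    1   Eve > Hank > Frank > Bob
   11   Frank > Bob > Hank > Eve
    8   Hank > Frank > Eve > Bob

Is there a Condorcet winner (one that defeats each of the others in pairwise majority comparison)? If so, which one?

Head-to-head results (38 voters total):
Bob vs Hank: Bob wins 24–14.
Bob vs Frank: Frank wins 23–15.
Bob vs Eve: Eve wins 27–11.
Hank vs Frank: Hank wins 24–14.
Hank vs Eve: Hank wins 22–16.
Frank vs Eve: Frank wins 22–16.
No candidate beats all others: Bob beats Hank beats Frank beats Bob, a majority cycle.

No Condorcet winner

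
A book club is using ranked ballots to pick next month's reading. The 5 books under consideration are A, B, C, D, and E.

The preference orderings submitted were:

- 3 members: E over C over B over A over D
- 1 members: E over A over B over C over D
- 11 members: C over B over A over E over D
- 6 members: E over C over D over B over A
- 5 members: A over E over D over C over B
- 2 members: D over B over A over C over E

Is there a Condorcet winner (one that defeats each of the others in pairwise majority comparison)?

No

Head-to-head results (28 voters total):
A vs B: B wins 22–6.
A vs C: C wins 20–8.
A vs D: A wins 20–8.
A vs E: A wins 18–10.
B vs C: C wins 25–3.
B vs D: B wins 15–13.
B vs E: E wins 15–13.
C vs D: C wins 21–7.
C vs E: E wins 15–13.
D vs E: E wins 26–2.
No candidate beats all others: A beats E beats B beats A, a majority cycle.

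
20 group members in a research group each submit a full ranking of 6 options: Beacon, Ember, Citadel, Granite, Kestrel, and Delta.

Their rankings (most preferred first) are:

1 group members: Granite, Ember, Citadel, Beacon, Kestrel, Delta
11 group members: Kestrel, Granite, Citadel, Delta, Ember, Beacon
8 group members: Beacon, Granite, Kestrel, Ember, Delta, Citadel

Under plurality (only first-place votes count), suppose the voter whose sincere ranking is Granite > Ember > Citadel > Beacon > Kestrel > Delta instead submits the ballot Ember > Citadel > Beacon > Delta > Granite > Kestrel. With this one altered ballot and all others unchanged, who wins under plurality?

First-place totals with the altered ballot: Beacon 8, Ember 1, Citadel 0, Granite 0, Kestrel 11, Delta 0.
The winner is unchanged: still Kestrel.

Kestrel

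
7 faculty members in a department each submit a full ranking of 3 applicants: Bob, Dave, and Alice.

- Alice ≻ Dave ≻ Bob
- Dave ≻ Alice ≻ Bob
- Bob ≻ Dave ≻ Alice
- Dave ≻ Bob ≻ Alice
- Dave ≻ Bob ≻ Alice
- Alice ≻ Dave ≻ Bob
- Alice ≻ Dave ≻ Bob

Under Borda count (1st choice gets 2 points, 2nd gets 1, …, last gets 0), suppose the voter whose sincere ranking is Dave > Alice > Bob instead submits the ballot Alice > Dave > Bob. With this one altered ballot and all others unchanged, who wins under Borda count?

Dave

Borda totals with the altered ballot: Bob 4, Dave 9, Alice 8.
The winner is unchanged: still Dave.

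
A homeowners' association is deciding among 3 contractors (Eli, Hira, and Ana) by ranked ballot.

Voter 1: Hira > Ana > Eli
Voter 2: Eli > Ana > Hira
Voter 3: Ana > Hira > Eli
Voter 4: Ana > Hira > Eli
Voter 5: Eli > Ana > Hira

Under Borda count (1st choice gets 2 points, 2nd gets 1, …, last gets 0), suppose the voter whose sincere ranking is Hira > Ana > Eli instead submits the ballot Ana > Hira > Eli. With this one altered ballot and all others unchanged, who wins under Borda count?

Ana

Borda totals with the altered ballot: Eli 4, Hira 3, Ana 8.
The winner is unchanged: still Ana.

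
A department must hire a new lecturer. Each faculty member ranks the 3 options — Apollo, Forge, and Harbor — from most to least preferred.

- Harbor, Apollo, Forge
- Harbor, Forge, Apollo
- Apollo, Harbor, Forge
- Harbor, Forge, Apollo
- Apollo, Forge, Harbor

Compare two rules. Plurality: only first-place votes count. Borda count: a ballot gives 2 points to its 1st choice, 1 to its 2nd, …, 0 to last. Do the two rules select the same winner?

Yes

Plurality first-place counts: Apollo 2, Forge 0, Harbor 3 → Harbor.
Borda totals: Apollo 5, Forge 3, Harbor 7 → Harbor.
The two rules agree on Harbor.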